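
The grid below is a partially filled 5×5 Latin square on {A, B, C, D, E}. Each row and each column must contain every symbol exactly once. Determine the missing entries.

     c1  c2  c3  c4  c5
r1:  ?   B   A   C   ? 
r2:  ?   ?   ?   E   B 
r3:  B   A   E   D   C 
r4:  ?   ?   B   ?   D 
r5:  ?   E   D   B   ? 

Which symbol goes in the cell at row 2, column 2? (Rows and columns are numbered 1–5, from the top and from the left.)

(r1,c5) = E
(r2,c3) = C
(r4,c2) = C
(r4,c4) = A
(r5,c5) = A
(r1,c1) = D
(r2,c1) = A
(r2,c2) = D

D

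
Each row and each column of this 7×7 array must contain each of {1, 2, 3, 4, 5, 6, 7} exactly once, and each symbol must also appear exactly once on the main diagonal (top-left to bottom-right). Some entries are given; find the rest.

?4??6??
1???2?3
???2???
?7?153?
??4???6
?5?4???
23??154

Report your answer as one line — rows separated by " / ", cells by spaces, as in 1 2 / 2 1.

5 4 2 3 6 7 1 / 1 6 5 7 2 4 3 / 7 1 3 2 4 6 5 / 4 7 6 1 5 3 2 / 3 2 4 5 7 1 6 / 6 5 1 4 3 2 7 / 2 3 7 6 1 5 4

At row 2, column 2: row 2 has {1,2,3}; column 2 has {3,4,5,7}; the diagonal has {1,4}; that leaves 6.
At row 3, column 2: row 3 has {2}; column 2 has {3,4,5,6,7}; that leaves 1.
At row 4, column 7: row 4 has {1,3,5,7}; column 7 has {3,4,6}; that leaves 2.
At row 5, column 2: row 5 has {4,6}; column 2 has {1,3,4,5,6,7}; that leaves 2.
At row 4, column 3: row 4 has {1,2,3,5,7}; column 3 has {4}; that leaves 6.
At row 7, column 3: row 7 has {1,2,3,4,5}; column 3 has {4,6}; that leaves 7.
At row 7, column 4: row 7 has {1,2,3,4,5,7}; column 4 has {1,2,4}; that leaves 6.
At row 2, column 3: row 2 has {1,2,3,6}; column 3 has {4,6,7}; that leaves 5.
At row 2, column 4: row 2 has {1,2,3,5,6}; column 4 has {1,2,4,6}; that leaves 7.
At row 2, column 6: row 2 has {1,2,3,5,6,7}; column 6 has {3,5}; that leaves 4.
At row 3, column 3: row 3 has {1,2}; column 3 has {4,5,6,7}; the diagonal has {1,4,6}; that leaves 3.
At row 4, column 1: row 4 has {1,2,3,5,6,7}; column 1 has {1,2}; that leaves 4.
At row 5, column 5: row 5 has {2,4,6}; column 5 has {1,2,5,6}; the diagonal has {1,3,4,6}; that leaves 7.
At row 5, column 6: row 5 has {2,4,6,7}; column 6 has {3,4,5}; that leaves 1.
At row 6, column 5: row 6 has {4,5}; column 5 has {1,2,5,6,7}; that leaves 3.
At row 6, column 6: row 6 has {3,4,5}; column 6 has {1,3,4,5}; the diagonal has {1,3,4,6,7}; that leaves 2.
At row 1, column 1: row 1 has {4,6}; column 1 has {1,2,4}; the diagonal has {1,2,3,4,6,7}; that leaves 5.
At row 1, column 4: row 1 has {4,5,6}; column 4 has {1,2,4,6,7}; that leaves 3.
At row 1, column 6: row 1 has {3,4,5,6}; column 6 has {1,2,3,4,5}; that leaves 7.
At row 1, column 7: row 1 has {3,4,5,6,7}; column 7 has {2,3,4,6}; that leaves 1.
At row 3, column 5: row 3 has {1,2,3}; column 5 has {1,2,3,5,6,7}; that leaves 4.
At row 3, column 6: row 3 has {1,2,3,4}; column 6 has {1,2,3,4,5,7}; that leaves 6.
At row 5, column 1: row 5 has {1,2,4,6,7}; column 1 has {1,2,4,5}; that leaves 3.
At row 5, column 4: row 5 has {1,2,3,4,6,7}; column 4 has {1,2,3,4,6,7}; that leaves 5.
At row 6, column 3: row 6 has {2,3,4,5}; column 3 has {3,4,5,6,7}; that leaves 1.
At row 6, column 7: row 6 has {1,2,3,4,5}; column 7 has {1,2,3,4,6}; that leaves 7.
At row 1, column 3: row 1 has {1,3,4,5,6,7}; column 3 has {1,3,4,5,6,7}; that leaves 2.
At row 3, column 1: row 3 has {1,2,3,4,6}; column 1 has {1,2,3,4,5}; that leaves 7.
At row 3, column 7: row 3 has {1,2,3,4,6,7}; column 7 has {1,2,3,4,6,7}; that leaves 5.
At row 6, column 1: row 6 has {1,2,3,4,5,7}; column 1 has {1,2,3,4,5,7}; that leaves 6.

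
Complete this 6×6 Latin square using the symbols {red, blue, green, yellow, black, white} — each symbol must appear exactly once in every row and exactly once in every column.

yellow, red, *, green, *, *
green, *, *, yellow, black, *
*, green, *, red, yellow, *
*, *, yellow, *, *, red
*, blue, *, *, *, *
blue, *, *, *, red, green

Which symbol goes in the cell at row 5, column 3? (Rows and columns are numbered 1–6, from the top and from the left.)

green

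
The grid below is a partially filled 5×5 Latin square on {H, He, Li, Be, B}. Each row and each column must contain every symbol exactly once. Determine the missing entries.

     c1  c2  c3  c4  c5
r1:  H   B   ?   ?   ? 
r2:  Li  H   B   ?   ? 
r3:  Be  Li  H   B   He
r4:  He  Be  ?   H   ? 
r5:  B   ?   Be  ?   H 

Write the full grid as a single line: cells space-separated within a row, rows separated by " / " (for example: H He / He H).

(r2,c5): row 2 has {H,Li,B}; column 5 has {H,He}, so it must be Be.
(r4,c3): row 4 has {H,He,Be}; column 3 has {H,Be,B}, so it must be Li.
(r4,c5): row 4 has {H,He,Li,Be}; column 5 has {H,He,Be}, so it must be B.
(r5,c2): row 5 has {H,Be,B}; column 2 has {H,Li,Be,B}, so it must be He.
(r5,c4): row 5 has {H,He,Be,B}; column 4 has {H,B}, so it must be Li.
(r1,c3): row 1 has {H,B}; column 3 has {H,Li,Be,B}, so it must be He.
(r1,c4): row 1 has {H,He,B}; column 4 has {H,Li,B}, so it must be Be.
(r1,c5): row 1 has {H,He,Be,B}; column 5 has {H,He,Be,B}, so it must be Li.
(r2,c4): row 2 has {H,Li,Be,B}; column 4 has {H,Li,Be,B}, so it must be He.

H B He Be Li / Li H B He Be / Be Li H B He / He Be Li H B / B He Be Li H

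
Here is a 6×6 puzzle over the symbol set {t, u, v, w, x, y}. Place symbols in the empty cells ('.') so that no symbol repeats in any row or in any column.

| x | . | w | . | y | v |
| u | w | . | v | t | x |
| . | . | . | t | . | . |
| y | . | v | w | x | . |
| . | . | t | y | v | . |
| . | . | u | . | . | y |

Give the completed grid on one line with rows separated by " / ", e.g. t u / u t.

x t w u y v / u w y v t x / v y x t u w / y u v w x t / w x t y v u / t v u x w y

Cell (r1,c4): row 1 has {v,w,x,y}; column 4 has {t,v,w,y} → u.
Cell (r2,c3): row 2 has {t,u,v,w,x}; column 3 has {t,u,v,w} → y.
Cell (r3,c3): row 3 has {t}; column 3 has {t,u,v,w,y} → x.
Cell (r5,c1): row 5 has {t,v,y}; column 1 has {u,x,y} → w.
Cell (r5,c6): row 5 has {t,v,w,y}; column 6 has {v,x,y} → u.
Cell (r6,c4): row 6 has {u,y}; column 4 has {t,u,v,w,y} → x.
Cell (r6,c5): row 6 has {u,x,y}; column 5 has {t,v,x,y} → w.
Cell (r1,c2): row 1 has {u,v,w,x,y}; column 2 has {w} → t.
Cell (r3,c1): row 3 has {t,x}; column 1 has {u,w,x,y} → v.
Cell (r3,c5): row 3 has {t,v,x}; column 5 has {t,v,w,x,y} → u.
Cell (r3,c6): row 3 has {t,u,v,x}; column 6 has {u,v,x,y} → w.
Cell (r4,c2): row 4 has {v,w,x,y}; column 2 has {t,w} → u.
Cell (r4,c6): row 4 has {u,v,w,x,y}; column 6 has {u,v,w,x,y} → t.
Cell (r5,c2): row 5 has {t,u,v,w,y}; column 2 has {t,u,w} → x.
Cell (r6,c1): row 6 has {u,w,x,y}; column 1 has {u,v,w,x,y} → t.
Cell (r6,c2): row 6 has {t,u,w,x,y}; column 2 has {t,u,w,x} → v.
Cell (r3,c2): row 3 has {t,u,v,w,x}; column 2 has {t,u,v,w,x} → y.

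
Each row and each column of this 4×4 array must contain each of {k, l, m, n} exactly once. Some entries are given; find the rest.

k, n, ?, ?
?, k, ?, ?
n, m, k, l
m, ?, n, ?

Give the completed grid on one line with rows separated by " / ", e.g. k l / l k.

(r1,c4) = m
(r2,c1) = l
(r2,c3) = m
(r2,c4) = n
(r4,c2) = l
(r4,c4) = k
(r1,c3) = l

k n l m / l k m n / n m k l / m l n k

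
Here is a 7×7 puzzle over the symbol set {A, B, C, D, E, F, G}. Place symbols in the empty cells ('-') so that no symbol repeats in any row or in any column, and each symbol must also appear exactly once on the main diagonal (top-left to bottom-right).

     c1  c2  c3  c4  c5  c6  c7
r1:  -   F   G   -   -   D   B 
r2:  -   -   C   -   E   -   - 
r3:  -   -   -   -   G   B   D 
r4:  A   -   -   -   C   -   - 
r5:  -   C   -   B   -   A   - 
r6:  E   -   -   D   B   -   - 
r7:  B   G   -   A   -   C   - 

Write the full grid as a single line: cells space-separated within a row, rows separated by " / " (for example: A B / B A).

(r1,c1) = C
(r1,c4) = E
(r1,c5) = A
(r3,c1) = F
(r3,c4) = C
(r6,c2) = A
(r6,c3) = F
(r6,c6) = G
(r6,c7) = C
(r2,c6) = F
(r3,c2) = E
(r3,c3) = A
(r4,c4) = F
(r4,c6) = E
(r4,c7) = G
(r5,c5) = D
(r7,c5) = F
(r7,c7) = E
(r2,c2) = B
(r2,c4) = G
(r2,c7) = A
(r4,c2) = D
(r4,c3) = B
(r5,c1) = G
(r5,c3) = E
(r5,c7) = F
(r7,c3) = D
(r2,c1) = D

C F G E A D B / D B C G E F A / F E A C G B D / A D B F C E G / G C E B D A F / E A F D B G C / B G D A F C E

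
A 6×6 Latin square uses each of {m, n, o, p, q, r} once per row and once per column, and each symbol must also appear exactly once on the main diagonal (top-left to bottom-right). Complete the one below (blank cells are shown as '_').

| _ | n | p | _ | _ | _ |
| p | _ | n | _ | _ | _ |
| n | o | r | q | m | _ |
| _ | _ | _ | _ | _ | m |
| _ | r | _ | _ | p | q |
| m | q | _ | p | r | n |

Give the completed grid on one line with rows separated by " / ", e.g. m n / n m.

q n p m o r / p m n r q o / n o r q m p / r p q o n m / o r m n p q / m q o p r n

row 2 has {n,p}; column 2 has {n,o,q,r}; the diagonal has {n,p,r} — only m is left for (r2,c2).
row 3 has {m,n,o,q,r}; column 6 has {m,n,q} — only p is left for (r3,c6).
row 4 has {m}; column 2 has {m,n,o,q,r} — only p is left for (r4,c2).
row 4 has {m,p}; column 4 has {p,q}; the diagonal has {m,n,p,r} — only o is left for (r4,c4).
row 5 has {p,q,r}; column 1 has {m,n,p} — only o is left for (r5,c1).
row 5 has {o,p,q,r}; column 3 has {n,p,r} — only m is left for (r5,c3).
row 5 has {m,o,p,q,r}; column 4 has {o,p,q} — only n is left for (r5,c4).
row 6 has {m,n,p,q,r}; column 3 has {m,n,p,r} — only o is left for (r6,c3).
row 1 has {n,p}; column 1 has {m,n,o,p}; the diagonal has {m,n,o,p,r} — only q is left for (r1,c1).
row 1 has {n,p,q}; column 5 has {m,p,r} — only o is left for (r1,c5).
row 1 has {n,o,p,q}; column 6 has {m,n,p,q} — only r is left for (r1,c6).
row 2 has {m,n,p}; column 4 has {n,o,p,q} — only r is left for (r2,c4).
row 2 has {m,n,p,r}; column 5 has {m,o,p,r} — only q is left for (r2,c5).
row 2 has {m,n,p,q,r}; column 6 has {m,n,p,q,r} — only o is left for (r2,c6).
row 4 has {m,o,p}; column 1 has {m,n,o,p,q} — only r is left for (r4,c1).
row 4 has {m,o,p,r}; column 3 has {m,n,o,p,r} — only q is left for (r4,c3).
row 4 has {m,o,p,q,r}; column 5 has {m,o,p,q,r} — only n is left for (r4,c5).
row 1 has {n,o,p,q,r}; column 4 has {n,o,p,q,r} — only m is left for (r1,c4).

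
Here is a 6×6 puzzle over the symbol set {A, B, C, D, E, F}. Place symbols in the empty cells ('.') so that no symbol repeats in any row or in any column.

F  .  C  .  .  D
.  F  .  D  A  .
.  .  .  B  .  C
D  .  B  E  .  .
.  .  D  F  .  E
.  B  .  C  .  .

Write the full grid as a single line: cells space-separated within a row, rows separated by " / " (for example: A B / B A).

(r1,c4) = A
(r2,c3) = E
(r2,c6) = B
(r1,c2) = E
(r1,c5) = B
(r2,c1) = C
(r5,c5) = C
(r4,c5) = F
(r4,c6) = A
(r5,c2) = A
(r6,c6) = F
(r3,c2) = D
(r3,c5) = E
(r4,c2) = C
(r5,c1) = B
(r6,c3) = A
(r6,c5) = D
(r3,c1) = A
(r3,c3) = F
(r6,c1) = E

F E C A B D / C F E D A B / A D F B E C / D C B E F A / B A D F C E / E B A C D F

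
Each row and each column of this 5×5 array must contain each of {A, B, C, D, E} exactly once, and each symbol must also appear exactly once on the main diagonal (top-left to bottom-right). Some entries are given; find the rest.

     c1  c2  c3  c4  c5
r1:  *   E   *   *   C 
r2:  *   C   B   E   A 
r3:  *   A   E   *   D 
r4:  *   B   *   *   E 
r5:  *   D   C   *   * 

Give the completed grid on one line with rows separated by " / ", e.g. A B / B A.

A E D B C / D C B E A / B A E C D / C B A D E / E D C A B

(r2,c1) = D
(r5,c5) = B
(r1,c1) = A
(r1,c3) = D
(r1,c4) = B
(r3,c4) = C
(r4,c1) = C
(r4,c3) = A
(r4,c4) = D
(r5,c1) = E
(r5,c4) = A
(r3,c1) = B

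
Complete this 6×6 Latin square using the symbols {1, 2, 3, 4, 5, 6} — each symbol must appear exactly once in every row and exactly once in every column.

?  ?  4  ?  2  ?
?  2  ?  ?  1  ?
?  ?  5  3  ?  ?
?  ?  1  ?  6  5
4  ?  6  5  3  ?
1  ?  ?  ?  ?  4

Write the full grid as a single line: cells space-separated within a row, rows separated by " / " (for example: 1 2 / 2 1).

(r2,c3) = 3
(r2,c6) = 6
(r3,c5) = 4
(r5,c2) = 1
(r5,c6) = 2
(r6,c3) = 2
(r6,c4) = 6
(r6,c5) = 5
(r1,c4) = 1
(r1,c6) = 3
(r2,c1) = 5
(r2,c4) = 4
(r3,c2) = 6
(r3,c6) = 1
(r4,c4) = 2
(r6,c2) = 3
(r1,c1) = 6
(r1,c2) = 5
(r3,c1) = 2
(r4,c1) = 3
(r4,c2) = 4

6 5 4 1 2 3 / 5 2 3 4 1 6 / 2 6 5 3 4 1 / 3 4 1 2 6 5 / 4 1 6 5 3 2 / 1 3 2 6 5 4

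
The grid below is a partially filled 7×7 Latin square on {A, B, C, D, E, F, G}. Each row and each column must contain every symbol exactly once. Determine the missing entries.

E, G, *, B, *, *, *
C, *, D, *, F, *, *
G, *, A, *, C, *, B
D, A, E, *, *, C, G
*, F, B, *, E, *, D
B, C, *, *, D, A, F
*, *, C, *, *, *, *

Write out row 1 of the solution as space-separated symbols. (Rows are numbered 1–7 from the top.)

E G F B A D C

(r1,c3): row 1 has {B,E,G}; column 3 has {A,B,C,D,E}, so it must be F.
(r1,c5): row 1 has {B,E,F,G}; column 5 has {C,D,E,F}, so it must be A.
(r1,c6): row 1 has {A,B,E,F,G}; column 6 has {A,C}, so it must be D.
(r1,c7): row 1 has {A,B,D,E,F,G}; column 7 has {B,D,F,G}, so it must be C.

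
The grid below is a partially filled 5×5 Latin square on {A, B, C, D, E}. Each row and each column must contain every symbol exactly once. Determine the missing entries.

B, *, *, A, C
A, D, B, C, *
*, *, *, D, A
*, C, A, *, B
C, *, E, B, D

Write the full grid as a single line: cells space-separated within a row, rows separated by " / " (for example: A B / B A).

B E D A C / A D B C E / E B C D A / D C A E B / C A E B D

(r1,c2) = E
(r1,c3) = D
(r2,c5) = E
(r3,c1) = E
(r3,c2) = B
(r3,c3) = C
(r4,c1) = D
(r4,c4) = E
(r5,c2) = A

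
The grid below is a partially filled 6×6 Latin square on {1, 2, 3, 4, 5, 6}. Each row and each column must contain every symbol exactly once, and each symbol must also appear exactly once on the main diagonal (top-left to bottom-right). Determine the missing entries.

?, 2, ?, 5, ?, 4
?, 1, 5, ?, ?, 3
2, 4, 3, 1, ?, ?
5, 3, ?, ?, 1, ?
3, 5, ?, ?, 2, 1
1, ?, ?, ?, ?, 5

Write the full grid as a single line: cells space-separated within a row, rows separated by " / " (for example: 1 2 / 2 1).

6 2 1 5 3 4 / 4 1 5 2 6 3 / 2 4 3 1 5 6 / 5 3 6 4 1 2 / 3 5 4 6 2 1 / 1 6 2 3 4 5

(r1,c1) = 6
(r1,c3) = 1
(r1,c5) = 3
(r2,c1) = 4
(r2,c5) = 6
(r3,c5) = 5
(r3,c6) = 6
(r4,c4) = 4
(r4,c6) = 2
(r5,c4) = 6
(r6,c2) = 6
(r6,c5) = 4
(r2,c4) = 2
(r4,c3) = 6
(r5,c3) = 4
(r6,c3) = 2
(r6,c4) = 3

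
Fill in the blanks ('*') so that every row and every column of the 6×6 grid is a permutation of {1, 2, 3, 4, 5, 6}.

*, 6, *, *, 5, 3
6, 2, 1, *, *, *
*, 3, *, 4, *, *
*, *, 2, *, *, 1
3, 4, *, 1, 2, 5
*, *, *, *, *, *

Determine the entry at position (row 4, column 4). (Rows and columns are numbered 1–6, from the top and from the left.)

(r1,c3) = 4
(r1,c4) = 2
(r2,c6) = 4
(r4,c2) = 5
(r5,c3) = 6
(r6,c2) = 1
(r1,c1) = 1
(r2,c5) = 3
(r3,c3) = 5
(r4,c1) = 4
(r4,c5) = 6
(r6,c3) = 3
(r6,c5) = 4
(r2,c4) = 5
(r3,c1) = 2
(r3,c5) = 1
(r3,c6) = 6
(r4,c4) = 3

3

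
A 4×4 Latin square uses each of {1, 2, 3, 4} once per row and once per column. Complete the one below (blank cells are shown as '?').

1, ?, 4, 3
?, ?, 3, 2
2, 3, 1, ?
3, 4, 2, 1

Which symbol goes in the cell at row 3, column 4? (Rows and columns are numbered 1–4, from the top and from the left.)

4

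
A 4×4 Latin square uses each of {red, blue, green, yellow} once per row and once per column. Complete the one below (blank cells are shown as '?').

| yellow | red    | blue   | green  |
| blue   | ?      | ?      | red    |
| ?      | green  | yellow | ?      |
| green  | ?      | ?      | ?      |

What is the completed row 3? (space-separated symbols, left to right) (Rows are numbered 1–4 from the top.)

(r2,c2) = yellow
(r2,c3) = green
(r3,c1) = red
(r3,c4) = blue

red green yellow blue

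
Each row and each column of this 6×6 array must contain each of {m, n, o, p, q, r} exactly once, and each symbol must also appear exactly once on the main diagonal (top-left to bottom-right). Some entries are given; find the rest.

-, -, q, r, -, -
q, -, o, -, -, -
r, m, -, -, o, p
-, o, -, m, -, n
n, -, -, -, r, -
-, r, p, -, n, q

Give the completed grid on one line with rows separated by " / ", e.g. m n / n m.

(r3,c3) = n
(r3,c4) = q
(r4,c1) = p
(r4,c3) = r
(r4,c5) = q
(r5,c3) = m
(r5,c6) = o
(r6,c4) = o
(r1,c1) = o
(r1,c6) = m
(r2,c2) = p
(r2,c4) = n
(r2,c5) = m
(r2,c6) = r
(r5,c2) = q
(r5,c4) = p
(r6,c1) = m
(r1,c2) = n
(r1,c5) = p

o n q r p m / q p o n m r / r m n q o p / p o r m q n / n q m p r o / m r p o n q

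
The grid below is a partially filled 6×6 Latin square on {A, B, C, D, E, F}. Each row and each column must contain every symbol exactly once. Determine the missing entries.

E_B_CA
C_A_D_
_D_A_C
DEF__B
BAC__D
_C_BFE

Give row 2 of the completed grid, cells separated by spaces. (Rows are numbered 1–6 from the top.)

(r1,c2) = F
(r1,c4) = D
(r2,c2) = B
(r2,c6) = F
(r3,c1) = F
(r3,c3) = E
(r3,c5) = B
(r4,c4) = C
(r4,c5) = A
(r5,c5) = E
(r6,c1) = A
(r6,c3) = D
(r2,c4) = E

C B A E D F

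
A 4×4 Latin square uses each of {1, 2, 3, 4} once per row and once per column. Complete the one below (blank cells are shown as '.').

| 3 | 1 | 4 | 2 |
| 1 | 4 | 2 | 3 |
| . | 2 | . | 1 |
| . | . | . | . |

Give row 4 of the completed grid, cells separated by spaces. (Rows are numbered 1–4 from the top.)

(r3,c1) = 4
(r3,c3) = 3
(r4,c1) = 2
(r4,c2) = 3
(r4,c3) = 1
(r4,c4) = 4

2 3 1 4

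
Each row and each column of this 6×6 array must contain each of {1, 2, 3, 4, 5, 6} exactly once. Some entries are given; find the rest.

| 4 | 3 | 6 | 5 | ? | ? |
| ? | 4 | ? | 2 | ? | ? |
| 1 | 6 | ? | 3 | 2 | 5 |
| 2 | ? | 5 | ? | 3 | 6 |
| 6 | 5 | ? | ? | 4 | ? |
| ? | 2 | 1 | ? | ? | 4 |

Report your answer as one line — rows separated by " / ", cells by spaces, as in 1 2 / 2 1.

(r1,c5) = 1
(r1,c6) = 2
(r2,c3) = 3
(r2,c6) = 1
(r3,c3) = 4
(r4,c2) = 1
(r4,c4) = 4
(r5,c3) = 2
(r5,c4) = 1
(r5,c6) = 3
(r6,c4) = 6
(r6,c5) = 5
(r2,c1) = 5
(r2,c5) = 6
(r6,c1) = 3

4 3 6 5 1 2 / 5 4 3 2 6 1 / 1 6 4 3 2 5 / 2 1 5 4 3 6 / 6 5 2 1 4 3 / 3 2 1 6 5 4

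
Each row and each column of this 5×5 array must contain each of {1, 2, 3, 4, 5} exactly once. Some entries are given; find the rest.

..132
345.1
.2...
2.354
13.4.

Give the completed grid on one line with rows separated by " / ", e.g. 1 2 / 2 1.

4 5 1 3 2 / 3 4 5 2 1 / 5 2 4 1 3 / 2 1 3 5 4 / 1 3 2 4 5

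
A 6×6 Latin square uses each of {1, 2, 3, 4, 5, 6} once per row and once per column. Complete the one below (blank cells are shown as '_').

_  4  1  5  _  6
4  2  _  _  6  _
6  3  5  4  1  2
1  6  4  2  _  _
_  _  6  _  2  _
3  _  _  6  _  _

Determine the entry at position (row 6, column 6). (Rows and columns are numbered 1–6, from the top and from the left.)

1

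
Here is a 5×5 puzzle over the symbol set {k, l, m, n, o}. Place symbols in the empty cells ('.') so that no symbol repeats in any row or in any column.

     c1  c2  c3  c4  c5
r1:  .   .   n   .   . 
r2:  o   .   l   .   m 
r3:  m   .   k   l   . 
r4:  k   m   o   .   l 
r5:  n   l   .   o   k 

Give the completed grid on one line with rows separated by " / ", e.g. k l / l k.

l k n m o / o n l k m / m o k l n / k m o n l / n l m o k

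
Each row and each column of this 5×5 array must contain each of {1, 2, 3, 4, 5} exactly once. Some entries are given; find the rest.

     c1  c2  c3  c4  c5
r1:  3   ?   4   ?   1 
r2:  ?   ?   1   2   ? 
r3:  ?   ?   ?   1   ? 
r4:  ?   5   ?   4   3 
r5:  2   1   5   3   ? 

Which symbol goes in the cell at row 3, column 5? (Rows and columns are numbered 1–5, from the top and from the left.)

2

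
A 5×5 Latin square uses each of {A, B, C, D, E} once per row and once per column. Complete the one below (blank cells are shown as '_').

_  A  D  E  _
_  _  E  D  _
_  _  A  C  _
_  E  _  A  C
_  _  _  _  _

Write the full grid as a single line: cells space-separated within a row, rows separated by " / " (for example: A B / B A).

row 1 has {A,D,E}; column 5 has {C} — only B is left for (r1,c5).
row 2 has {D,E}; column 5 has {B,C} — only A is left for (r2,c5).
row 4 has {A,C,E}; column 3 has {A,D,E} — only B is left for (r4,c3).
row 5 is empty so far; column 3 has {A,B,D,E} — only C is left for (r5,c3).
row 5 has {C}; column 4 has {A,C,D,E} — only B is left for (r5,c4).
row 1 has {A,B,D,E}; column 1 is empty so far — only C is left for (r1,c1).
row 2 has {A,D,E}; column 1 has {C} — only B is left for (r2,c1).
row 2 has {A,B,D,E}; column 2 has {A,E} — only C is left for (r2,c2).
row 4 has {A,B,C,E}; column 1 has {B,C} — only D is left for (r4,c1).
row 5 has {B,C}; column 2 has {A,C,E} — only D is left for (r5,c2).
row 5 has {B,C,D}; column 5 has {A,B,C} — only E is left for (r5,c5).
row 3 has {A,C}; column 1 has {B,C,D} — only E is left for (r3,c1).
row 3 has {A,C,E}; column 2 has {A,C,D,E} — only B is left for (r3,c2).
row 3 has {A,B,C,E}; column 5 has {A,B,C,E} — only D is left for (r3,c5).
row 5 has {B,C,D,E}; column 1 has {B,C,D,E} — only A is left for (r5,c1).

C A D E B / B C E D A / E B A C D / D E B A C / A D C B E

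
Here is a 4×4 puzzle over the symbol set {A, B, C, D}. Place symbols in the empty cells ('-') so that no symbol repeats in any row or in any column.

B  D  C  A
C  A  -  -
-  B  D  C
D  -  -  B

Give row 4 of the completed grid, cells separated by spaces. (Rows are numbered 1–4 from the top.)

D C A B

Cell (r2,c3): row 2 has {A,C}; column 3 has {C,D} → B.
Cell (r2,c4): row 2 has {A,B,C}; column 4 has {A,B,C} → D.
Cell (r3,c1): row 3 has {B,C,D}; column 1 has {B,C,D} → A.
Cell (r4,c2): row 4 has {B,D}; column 2 has {A,B,D} → C.
Cell (r4,c3): row 4 has {B,C,D}; column 3 has {B,C,D} → A.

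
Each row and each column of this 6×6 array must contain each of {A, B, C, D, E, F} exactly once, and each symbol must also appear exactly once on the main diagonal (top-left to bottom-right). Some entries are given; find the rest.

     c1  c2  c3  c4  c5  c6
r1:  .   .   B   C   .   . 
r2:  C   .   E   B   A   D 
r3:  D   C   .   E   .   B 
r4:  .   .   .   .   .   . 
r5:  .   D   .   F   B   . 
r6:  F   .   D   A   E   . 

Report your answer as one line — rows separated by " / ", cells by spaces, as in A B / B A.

(r2,c2) = F
(r3,c3) = A
(r3,c5) = F
(r4,c4) = D
(r4,c5) = C
(r5,c3) = C
(r6,c2) = B
(r6,c6) = C
(r1,c1) = E
(r1,c2) = A
(r1,c5) = D
(r1,c6) = F
(r4,c2) = E
(r4,c3) = F
(r4,c6) = A
(r5,c1) = A
(r5,c6) = E
(r4,c1) = B

E A B C D F / C F E B A D / D C A E F B / B E F D C A / A D C F B E / F B D A E C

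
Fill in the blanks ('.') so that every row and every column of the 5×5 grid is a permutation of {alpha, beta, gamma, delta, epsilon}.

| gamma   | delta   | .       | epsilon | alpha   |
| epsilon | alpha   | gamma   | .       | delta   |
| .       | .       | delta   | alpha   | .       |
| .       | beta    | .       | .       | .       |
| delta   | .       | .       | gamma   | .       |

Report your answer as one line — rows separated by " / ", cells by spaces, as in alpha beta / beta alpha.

gamma delta beta epsilon alpha / epsilon alpha gamma beta delta / beta gamma delta alpha epsilon / alpha beta epsilon delta gamma / delta epsilon alpha gamma beta

(r1,c3): row 1 has {alpha,gamma,delta,epsilon}; column 3 has {gamma,delta}, so it must be beta.
(r2,c4): row 2 has {alpha,gamma,delta,epsilon}; column 4 has {alpha,gamma,epsilon}, so it must be beta.
(r3,c1): row 3 has {alpha,delta}; column 1 has {gamma,delta,epsilon}, so it must be beta.
(r4,c1): row 4 has {beta}; column 1 has {beta,gamma,delta,epsilon}, so it must be alpha.
(r4,c3): row 4 has {alpha,beta}; column 3 has {beta,gamma,delta}, so it must be epsilon.
(r4,c4): row 4 has {alpha,beta,epsilon}; column 4 has {alpha,beta,gamma,epsilon}, so it must be delta.
(r4,c5): row 4 has {alpha,beta,delta,epsilon}; column 5 has {alpha,delta}, so it must be gamma.
(r5,c2): row 5 has {gamma,delta}; column 2 has {alpha,beta,delta}, so it must be epsilon.
(r5,c3): row 5 has {gamma,delta,epsilon}; column 3 has {beta,gamma,delta,epsilon}, so it must be alpha.
(r5,c5): row 5 has {alpha,gamma,delta,epsilon}; column 5 has {alpha,gamma,delta}, so it must be beta.
(r3,c2): row 3 has {alpha,beta,delta}; column 2 has {alpha,beta,delta,epsilon}, so it must be gamma.
(r3,c5): row 3 has {alpha,beta,gamma,delta}; column 5 has {alpha,beta,gamma,delta}, so it must be epsilon.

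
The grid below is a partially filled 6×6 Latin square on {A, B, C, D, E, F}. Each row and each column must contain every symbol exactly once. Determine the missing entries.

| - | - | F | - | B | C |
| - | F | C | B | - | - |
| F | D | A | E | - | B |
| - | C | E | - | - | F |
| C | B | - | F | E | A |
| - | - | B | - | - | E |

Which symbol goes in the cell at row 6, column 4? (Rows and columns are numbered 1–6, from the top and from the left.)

(r2,c6): row 2 has {B,C,F}; column 6 has {A,B,C,E,F}, so it must be D.
(r3,c5): row 3 has {A,B,D,E,F}; column 5 has {B,E}, so it must be C.
(r5,c3): row 5 has {A,B,C,E,F}; column 3 has {A,B,C,E,F}, so it must be D.
(r6,c2): row 6 has {B,E}; column 2 has {B,C,D,F}, so it must be A.
(r1,c2): row 1 has {B,C,F}; column 2 has {A,B,C,D,F}, so it must be E.
(r2,c5): row 2 has {B,C,D,F}; column 5 has {B,C,E}, so it must be A.
(r4,c5): row 4 has {C,E,F}; column 5 has {A,B,C,E}, so it must be D.
(r6,c1): row 6 has {A,B,E}; column 1 has {C,F}, so it must be D.
(r6,c4): row 6 has {A,B,D,E}; column 4 has {B,E,F}, so it must be C.

C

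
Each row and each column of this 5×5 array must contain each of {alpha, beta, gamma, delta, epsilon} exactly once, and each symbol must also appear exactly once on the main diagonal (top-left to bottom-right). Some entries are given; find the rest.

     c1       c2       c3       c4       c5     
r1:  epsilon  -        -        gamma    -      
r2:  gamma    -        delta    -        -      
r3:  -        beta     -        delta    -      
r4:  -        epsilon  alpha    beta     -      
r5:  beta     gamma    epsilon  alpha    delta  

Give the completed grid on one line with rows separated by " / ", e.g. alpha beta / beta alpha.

epsilon delta beta gamma alpha / gamma alpha delta epsilon beta / alpha beta gamma delta epsilon / delta epsilon alpha beta gamma / beta gamma epsilon alpha delta

Cell (r1,c3): row 1 has {gamma,epsilon}; column 3 has {alpha,delta,epsilon} → beta.
Cell (r1,c5): row 1 has {beta,gamma,epsilon}; column 5 has {delta} → alpha.
Cell (r2,c2): row 2 has {gamma,delta}; column 2 has {beta,gamma,epsilon}; the diagonal has {beta,delta,epsilon} → alpha.
Cell (r2,c4): row 2 has {alpha,gamma,delta}; column 4 has {alpha,beta,gamma,delta} → epsilon.
Cell (r2,c5): row 2 has {alpha,gamma,delta,epsilon}; column 5 has {alpha,delta} → beta.
Cell (r3,c1): row 3 has {beta,delta}; column 1 has {beta,gamma,epsilon} → alpha.
Cell (r3,c3): row 3 has {alpha,beta,delta}; column 3 has {alpha,beta,delta,epsilon}; the diagonal has {alpha,beta,delta,epsilon} → gamma.
Cell (r3,c5): row 3 has {alpha,beta,gamma,delta}; column 5 has {alpha,beta,delta} → epsilon.
Cell (r4,c1): row 4 has {alpha,beta,epsilon}; column 1 has {alpha,beta,gamma,epsilon} → delta.
Cell (r4,c5): row 4 has {alpha,beta,delta,epsilon}; column 5 has {alpha,beta,delta,epsilon} → gamma.
Cell (r1,c2): row 1 has {alpha,beta,gamma,epsilon}; column 2 has {alpha,beta,gamma,epsilon} → delta.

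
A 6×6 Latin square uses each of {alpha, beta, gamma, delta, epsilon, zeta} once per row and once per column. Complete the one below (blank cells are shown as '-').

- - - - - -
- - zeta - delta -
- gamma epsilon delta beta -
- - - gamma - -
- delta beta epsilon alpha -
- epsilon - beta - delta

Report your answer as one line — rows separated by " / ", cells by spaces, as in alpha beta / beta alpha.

beta alpha delta zeta gamma epsilon / epsilon beta zeta alpha delta gamma / zeta gamma epsilon delta beta alpha / delta zeta alpha gamma epsilon beta / gamma delta beta epsilon alpha zeta / alpha epsilon gamma beta zeta delta

row 2 has {delta,zeta}; column 4 has {beta,gamma,delta,epsilon} — only alpha is left for (r2,c4).
row 1 is empty so far; column 4 has {alpha,beta,gamma,delta,epsilon} — only zeta is left for (r1,c4).
row 2 has {alpha,delta,zeta}; column 2 has {gamma,delta,epsilon} — only beta is left for (r2,c2).
row 1 has {zeta}; column 2 has {beta,gamma,delta,epsilon} — only alpha is left for (r1,c2).
row 4 has {gamma}; column 2 has {alpha,beta,gamma,delta,epsilon} — only zeta is left for (r4,c2).
row 4 has {gamma,zeta}; column 5 has {alpha,beta,delta} — only epsilon is left for (r4,c5).
row 1 has {alpha,zeta}; column 5 has {alpha,beta,delta,epsilon} — only gamma is left for (r1,c5).
row 6 has {beta,delta,epsilon}; column 5 has {alpha,beta,gamma,delta,epsilon} — only zeta is left for (r6,c5).
row 1 has {alpha,gamma,zeta}; column 3 has {beta,epsilon,zeta} — only delta is left for (r1,c3).
row 4 has {gamma,epsilon,zeta}; column 3 has {beta,delta,epsilon,zeta} — only alpha is left for (r4,c3).
row 4 has {alpha,gamma,epsilon,zeta}; column 6 has {delta} — only beta is left for (r4,c6).
row 6 has {beta,delta,epsilon,zeta}; column 3 has {alpha,beta,delta,epsilon,zeta} — only gamma is left for (r6,c3).
row 1 has {alpha,gamma,delta,zeta}; column 6 has {beta,delta} — only epsilon is left for (r1,c6).
row 2 has {alpha,beta,delta,zeta}; column 6 has {beta,delta,epsilon} — only gamma is left for (r2,c6).
row 4 has {alpha,beta,gamma,epsilon,zeta}; column 1 is empty so far — only delta is left for (r4,c1).
row 5 has {alpha,beta,delta,epsilon}; column 6 has {beta,gamma,delta,epsilon} — only zeta is left for (r5,c6).
row 6 has {beta,gamma,delta,epsilon,zeta}; column 1 has {delta} — only alpha is left for (r6,c1).
row 1 has {alpha,gamma,delta,epsilon,zeta}; column 1 has {alpha,delta} — only beta is left for (r1,c1).
row 2 has {alpha,beta,gamma,delta,zeta}; column 1 has {alpha,beta,delta} — only epsilon is left for (r2,c1).
row 3 has {beta,gamma,delta,epsilon}; column 1 has {alpha,beta,delta,epsilon} — only zeta is left for (r3,c1).
row 3 has {beta,gamma,delta,epsilon,zeta}; column 6 has {beta,gamma,delta,epsilon,zeta} — only alpha is left for (r3,c6).
row 5 has {alpha,beta,delta,epsilon,zeta}; column 1 has {alpha,beta,delta,epsilon,zeta} — only gamma is left for (r5,c1).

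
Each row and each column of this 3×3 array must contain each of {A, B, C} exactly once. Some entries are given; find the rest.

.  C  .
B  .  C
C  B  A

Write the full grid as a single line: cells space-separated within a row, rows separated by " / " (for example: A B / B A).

At row 1, column 1: row 1 has {C}; column 1 has {B,C}; that leaves A.
At row 1, column 3: row 1 has {A,C}; column 3 has {A,C}; that leaves B.
At row 2, column 2: row 2 has {B,C}; column 2 has {B,C}; that leaves A.

A C B / B A C / C B A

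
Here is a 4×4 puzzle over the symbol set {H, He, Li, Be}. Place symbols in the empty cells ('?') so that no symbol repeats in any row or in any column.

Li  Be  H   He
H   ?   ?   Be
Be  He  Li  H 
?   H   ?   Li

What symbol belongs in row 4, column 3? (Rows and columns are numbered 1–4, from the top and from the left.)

Be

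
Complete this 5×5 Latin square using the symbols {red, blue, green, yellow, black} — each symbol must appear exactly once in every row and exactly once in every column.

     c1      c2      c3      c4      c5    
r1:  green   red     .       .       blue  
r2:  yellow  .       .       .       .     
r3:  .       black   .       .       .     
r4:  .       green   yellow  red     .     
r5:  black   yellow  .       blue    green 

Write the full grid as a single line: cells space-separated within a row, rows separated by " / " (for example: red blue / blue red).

green red black yellow blue / yellow blue green black red / red black blue green yellow / blue green yellow red black / black yellow red blue green

At row 1, column 3: row 1 has {red,blue,green}; column 3 has {yellow}; that leaves black.
At row 1, column 4: row 1 has {red,blue,green,black}; column 4 has {red,blue}; that leaves yellow.
At row 2, column 2: row 2 has {yellow}; column 2 has {red,green,yellow,black}; that leaves blue.
At row 3, column 4: row 3 has {black}; column 4 has {red,blue,yellow}; that leaves green.
At row 4, column 1: row 4 has {red,green,yellow}; column 1 has {green,yellow,black}; that leaves blue.
At row 4, column 5: row 4 has {red,blue,green,yellow}; column 5 has {blue,green}; that leaves black.
At row 5, column 3: row 5 has {blue,green,yellow,black}; column 3 has {yellow,black}; that leaves red.
At row 2, column 3: row 2 has {blue,yellow}; column 3 has {red,yellow,black}; that leaves green.
At row 2, column 4: row 2 has {blue,green,yellow}; column 4 has {red,blue,green,yellow}; that leaves black.
At row 2, column 5: row 2 has {blue,green,yellow,black}; column 5 has {blue,green,black}; that leaves red.
At row 3, column 1: row 3 has {green,black}; column 1 has {blue,green,yellow,black}; that leaves red.
At row 3, column 3: row 3 has {red,green,black}; column 3 has {red,green,yellow,black}; that leaves blue.
At row 3, column 5: row 3 has {red,blue,green,black}; column 5 has {red,blue,green,black}; that leaves yellow.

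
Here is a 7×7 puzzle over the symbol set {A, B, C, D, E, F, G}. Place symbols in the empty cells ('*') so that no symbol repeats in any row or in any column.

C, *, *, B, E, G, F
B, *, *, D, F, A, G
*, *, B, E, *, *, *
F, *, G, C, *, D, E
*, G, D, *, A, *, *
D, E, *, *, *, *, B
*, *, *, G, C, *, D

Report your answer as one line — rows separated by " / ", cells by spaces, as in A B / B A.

C D A B E G F / B C E D F A G / G F B E D C A / F A G C B D E / E G D F A B C / D E C A G F B / A B F G C E D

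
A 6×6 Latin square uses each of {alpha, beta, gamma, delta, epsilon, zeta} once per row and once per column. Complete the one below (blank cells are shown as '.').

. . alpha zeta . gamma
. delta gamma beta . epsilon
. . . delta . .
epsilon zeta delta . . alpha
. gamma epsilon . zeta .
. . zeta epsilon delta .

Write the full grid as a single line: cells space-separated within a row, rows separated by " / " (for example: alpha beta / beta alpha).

(r2,c5): row 2 has {beta,gamma,delta,epsilon}; column 5 has {delta,zeta}, so it must be alpha.
(r3,c3): row 3 has {delta}; column 3 has {alpha,gamma,delta,epsilon,zeta}, so it must be beta.
(r3,c6): row 3 has {beta,delta}; column 6 has {alpha,gamma,epsilon}, so it must be zeta.
(r4,c4): row 4 has {alpha,delta,epsilon,zeta}; column 4 has {beta,delta,epsilon,zeta}, so it must be gamma.
(r4,c5): row 4 has {alpha,gamma,delta,epsilon,zeta}; column 5 has {alpha,delta,zeta}, so it must be beta.
(r5,c4): row 5 has {gamma,epsilon,zeta}; column 4 has {beta,gamma,delta,epsilon,zeta}, so it must be alpha.
(r6,c6): row 6 has {delta,epsilon,zeta}; column 6 has {alpha,gamma,epsilon,zeta}, so it must be beta.
(r1,c5): row 1 has {alpha,gamma,zeta}; column 5 has {alpha,beta,delta,zeta}, so it must be epsilon.
(r2,c1): row 2 has {alpha,beta,gamma,delta,epsilon}; column 1 has {epsilon}, so it must be zeta.
(r3,c5): row 3 has {beta,delta,zeta}; column 5 has {alpha,beta,delta,epsilon,zeta}, so it must be gamma.
(r5,c6): row 5 has {alpha,gamma,epsilon,zeta}; column 6 has {alpha,beta,gamma,epsilon,zeta}, so it must be delta.
(r6,c2): row 6 has {beta,delta,epsilon,zeta}; column 2 has {gamma,delta,zeta}, so it must be alpha.
(r1,c2): row 1 has {alpha,gamma,epsilon,zeta}; column 2 has {alpha,gamma,delta,zeta}, so it must be beta.
(r3,c1): row 3 has {beta,gamma,delta,zeta}; column 1 has {epsilon,zeta}, so it must be alpha.
(r3,c2): row 3 has {alpha,beta,gamma,delta,zeta}; column 2 has {alpha,beta,gamma,delta,zeta}, so it must be epsilon.
(r5,c1): row 5 has {alpha,gamma,delta,epsilon,zeta}; column 1 has {alpha,epsilon,zeta}, so it must be beta.
(r6,c1): row 6 has {alpha,beta,delta,epsilon,zeta}; column 1 has {alpha,beta,epsilon,zeta}, so it must be gamma.
(r1,c1): row 1 has {alpha,beta,gamma,epsilon,zeta}; column 1 has {alpha,beta,gamma,epsilon,zeta}, so it must be delta.

delta beta alpha zeta epsilon gamma / zeta delta gamma beta alpha epsilon / alpha epsilon beta delta gamma zeta / epsilon zeta delta gamma beta alpha / beta gamma epsilon alpha zeta delta / gamma alpha zeta epsilon delta beta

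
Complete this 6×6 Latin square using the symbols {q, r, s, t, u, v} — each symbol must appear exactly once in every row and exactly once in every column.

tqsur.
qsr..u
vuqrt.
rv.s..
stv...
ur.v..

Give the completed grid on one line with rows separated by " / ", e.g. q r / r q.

(r1,c6) = v
(r2,c4) = t
(r2,c5) = v
(r3,c6) = s
(r5,c4) = q
(r5,c5) = u
(r5,c6) = r
(r6,c3) = t
(r6,c6) = q
(r4,c3) = u
(r4,c5) = q
(r4,c6) = t
(r6,c5) = s

t q s u r v / q s r t v u / v u q r t s / r v u s q t / s t v q u r / u r t v s q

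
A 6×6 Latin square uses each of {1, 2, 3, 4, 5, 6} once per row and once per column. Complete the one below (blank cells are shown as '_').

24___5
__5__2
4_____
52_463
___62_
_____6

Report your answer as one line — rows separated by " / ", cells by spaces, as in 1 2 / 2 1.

row 3 has {4}; column 6 has {2,3,5,6} — only 1 is left for (r3,c6).
row 4 has {2,3,4,5,6}; column 3 has {5} — only 1 is left for (r4,c3).
row 5 has {2,6}; column 6 has {1,2,3,5,6} — only 4 is left for (r5,c6).
row 5 has {2,4,6}; column 3 has {1,5} — only 3 is left for (r5,c3).
row 1 has {2,4,5}; column 3 has {1,3,5} — only 6 is left for (r1,c3).
row 3 has {1,4}; column 3 has {1,3,5,6} — only 2 is left for (r3,c3).
row 5 has {2,3,4,6}; column 1 has {2,4,5} — only 1 is left for (r5,c1).
row 5 has {1,2,3,4,6}; column 2 has {2,4} — only 5 is left for (r5,c2).
row 6 has {6}; column 1 has {1,2,4,5} — only 3 is left for (r6,c1).
row 6 has {3,6}; column 2 has {2,4,5} — only 1 is left for (r6,c2).
row 6 has {1,3,6}; column 3 has {1,2,3,5,6} — only 4 is left for (r6,c3).
row 6 has {1,3,4,6}; column 5 has {2,6} — only 5 is left for (r6,c5).
row 2 has {2,5}; column 1 has {1,2,3,4,5} — only 6 is left for (r2,c1).
row 2 has {2,5,6}; column 2 has {1,2,4,5} — only 3 is left for (r2,c2).
row 2 has {2,3,5,6}; column 4 has {4,6} — only 1 is left for (r2,c4).
row 2 has {1,2,3,5,6}; column 5 has {2,5,6} — only 4 is left for (r2,c5).
row 3 has {1,2,4}; column 2 has {1,2,3,4,5} — only 6 is left for (r3,c2).
row 3 has {1,2,4,6}; column 5 has {2,4,5,6} — only 3 is left for (r3,c5).
row 6 has {1,3,4,5,6}; column 4 has {1,4,6} — only 2 is left for (r6,c4).
row 1 has {2,4,5,6}; column 4 has {1,2,4,6} — only 3 is left for (r1,c4).
row 1 has {2,3,4,5,6}; column 5 has {2,3,4,5,6} — only 1 is left for (r1,c5).
row 3 has {1,2,3,4,6}; column 4 has {1,2,3,4,6} — only 5 is left for (r3,c4).

2 4 6 3 1 5 / 6 3 5 1 4 2 / 4 6 2 5 3 1 / 5 2 1 4 6 3 / 1 5 3 6 2 4 / 3 1 4 2 5 6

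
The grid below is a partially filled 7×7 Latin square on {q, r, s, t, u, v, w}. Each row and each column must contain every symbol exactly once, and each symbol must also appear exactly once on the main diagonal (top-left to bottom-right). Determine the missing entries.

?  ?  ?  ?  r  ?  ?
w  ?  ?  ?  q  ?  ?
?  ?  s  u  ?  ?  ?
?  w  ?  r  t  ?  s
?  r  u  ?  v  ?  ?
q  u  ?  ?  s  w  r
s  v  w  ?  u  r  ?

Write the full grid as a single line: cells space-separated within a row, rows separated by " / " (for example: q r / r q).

u s v w r q t / w t r s q v u / r q s u w t v / v w q r t u s / t r u q v s w / q u t v s w r / s v w t u r q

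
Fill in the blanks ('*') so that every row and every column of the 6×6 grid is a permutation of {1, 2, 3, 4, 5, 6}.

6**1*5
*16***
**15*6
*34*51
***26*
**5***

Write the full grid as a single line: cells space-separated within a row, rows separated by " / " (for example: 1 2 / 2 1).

6 4 2 1 3 5 / 5 1 6 4 2 3 / 3 2 1 5 4 6 / 2 3 4 6 5 1 / 1 5 3 2 6 4 / 4 6 5 3 1 2

Cell (r4,c1): row 4 has {1,3,4,5}; column 1 has {6} → 2.
Cell (r4,c4): row 4 has {1,2,3,4,5}; column 4 has {1,2,5} → 6.
Cell (r5,c3): row 5 has {2,6}; column 3 has {1,4,5,6} → 3.
Cell (r5,c6): row 5 has {2,3,6}; column 6 has {1,5,6} → 4.
Cell (r1,c3): row 1 has {1,5,6}; column 3 has {1,3,4,5,6} → 2.
Cell (r5,c2): row 5 has {2,3,4,6}; column 2 has {1,3} → 5.
Cell (r1,c2): row 1 has {1,2,5,6}; column 2 has {1,3,5} → 4.
Cell (r1,c5): row 1 has {1,2,4,5,6}; column 5 has {5,6} → 3.
Cell (r3,c2): row 3 has {1,5,6}; column 2 has {1,3,4,5} → 2.
Cell (r3,c5): row 3 has {1,2,5,6}; column 5 has {3,5,6} → 4.
Cell (r5,c1): row 5 has {2,3,4,5,6}; column 1 has {2,6} → 1.
Cell (r6,c2): row 6 has {5}; column 2 has {1,2,3,4,5} → 6.
Cell (r2,c5): row 2 has {1,6}; column 5 has {3,4,5,6} → 2.
Cell (r2,c6): row 2 has {1,2,6}; column 6 has {1,4,5,6} → 3.
Cell (r3,c1): row 3 has {1,2,4,5,6}; column 1 has {1,2,6} → 3.
Cell (r6,c1): row 6 has {5,6}; column 1 has {1,2,3,6} → 4.
Cell (r6,c4): row 6 has {4,5,6}; column 4 has {1,2,5,6} → 3.
Cell (r6,c5): row 6 has {3,4,5,6}; column 5 has {2,3,4,5,6} → 1.
Cell (r6,c6): row 6 has {1,3,4,5,6}; column 6 has {1,3,4,5,6} → 2.
Cell (r2,c1): row 2 has {1,2,3,6}; column 1 has {1,2,3,4,6} → 5.
Cell (r2,c4): row 2 has {1,2,3,5,6}; column 4 has {1,2,3,5,6} → 4.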